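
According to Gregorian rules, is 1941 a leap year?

1941 is not a leap year.

No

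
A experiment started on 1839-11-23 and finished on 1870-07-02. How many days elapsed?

11179

From November 23, 1839 to November 23, 1869: 30 years, of which 8 contain a Feb 29 — 22×365 + 8×366 = 10958 days.
November 1869: 30 − 23 = 7 days remain.
Then December (31), January (31), February 1870 (28), March (31), April (30), May (31), June (30): 31 + 31 + 28 + 31 + 30 + 31 + 30 = 212 days.
July 1–2, 1870: 2 days.
Residual: 221 days.
Total: 11179 days.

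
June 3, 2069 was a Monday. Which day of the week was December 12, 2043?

Saturday

Count forward from the earlier date (December 12, 2043) to the later (June 3, 2069):
Day-of-year of December 12, 2043: 346.
Day-of-year of June 3, 2069: 154.
2043 has 365 days, so 365 − 346 = 19 days remain in 2043.
Full years 2044–2068: 18 common + 7 leap = 18×365 + 7×366 = 9132 days.
Total: 19 + 9132 + 154 = 9305 days.
9305 mod 7 = 2, so 2 days before Monday is Saturday.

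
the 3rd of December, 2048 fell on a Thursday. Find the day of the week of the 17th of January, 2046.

Count forward from the earlier date (January 17, 2046) to the later (December 3, 2048):
Day-of-year of January 17, 2046: 17.
Day-of-year of December 3, 2048: 338.
2046 has 365 days, so 365 − 17 = 348 days remain in 2046.
Full years: 2047: 365. Sum = 365.
Total: 348 + 365 + 338 = 1051 days.
1051 mod 7 = 1, so 1 day before Thursday is Wednesday.

Wednesday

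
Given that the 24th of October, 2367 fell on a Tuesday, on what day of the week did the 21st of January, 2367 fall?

Count forward from the earlier date (January 21, 2367) to the later (October 24, 2367):
January 2367: 31 − 21 = 10 days remain.
Then February 2367 (28), March (31), April (30), May (31), June (30), July (31), August (31), September (30): 28 + 31 + 30 + 31 + 30 + 31 + 31 + 30 = 242 days.
October 1–24, 2367: 24 days.
Total: 10 + 242 + 24 = 276 days.
276 mod 7 = 3, so 3 days before Tuesday is Saturday.

Saturday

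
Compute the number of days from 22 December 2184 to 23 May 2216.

Day-of-year of December 22, 2184: 357.
Day-of-year of May 23, 2216: 144.
2184 has 366 days, so 366 − 357 = 9 days remain in 2184.
Full years 2185–2215: 25 common + 6 leap = 25×365 + 6×366 = 11321 days.
Total: 9 + 11321 + 144 = 11474 days.

11474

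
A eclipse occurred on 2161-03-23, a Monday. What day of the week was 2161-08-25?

Tuesday

March 2161: 31 − 23 = 8 days remain.
Then April (30), May (31), June (30), July (31): 30 + 31 + 30 + 31 = 122 days.
August 1–25, 2161: 25 days.
Total: 8 + 122 + 25 = 155 days.
155 mod 7 = 1, so 1 day after Monday is Tuesday.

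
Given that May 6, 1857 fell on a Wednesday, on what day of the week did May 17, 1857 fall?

Sunday

Within May 1857: 17 − 6 = 11 days.
11 mod 7 = 4, so 4 days after Wednesday is Sunday.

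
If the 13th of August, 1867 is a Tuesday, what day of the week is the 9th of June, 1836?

Count forward from the earlier date (June 9, 1836) to the later (August 13, 1867):
Day-of-year of June 9, 1836: 161.
Day-of-year of August 13, 1867: 225.
1836 has 366 days, so 366 − 161 = 205 days remain in 1836.
Full years 1837–1866: 23 common + 7 leap = 23×365 + 7×366 = 10957 days.
Total: 205 + 10957 + 225 = 11387 days.
11387 mod 7 = 5, so 5 days before Tuesday is Thursday.

Thursday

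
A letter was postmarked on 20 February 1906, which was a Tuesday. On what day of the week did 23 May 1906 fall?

Wednesday

February 1906: 28 − 20 = 8 days remain (1906 is not a leap year, so February has 28 days).
Then March (31), April (30): 31 + 30 = 61 days.
May 1–23, 1906: 23 days.
Total: 8 + 61 + 23 = 92 days.
92 mod 7 = 1, so 1 day after Tuesday is Wednesday.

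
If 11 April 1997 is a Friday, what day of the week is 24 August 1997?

Sunday

April 1997: 30 − 11 = 19 days remain.
Then May (31), June (30), July (31): 31 + 30 + 31 = 92 days.
August 1–24, 1997: 24 days.
Total: 19 + 92 + 24 = 135 days.
135 mod 7 = 2, so 2 days after Friday is Sunday.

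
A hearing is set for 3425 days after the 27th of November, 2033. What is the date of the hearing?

the 14th of April, 2043

Count 3425 days after November 27, 2033:
From November 27, 2033 to November 27, 2042: 9 years, of which 2 contain a Feb 29 — 7×365 + 2×366 = 3287 days.
November 2042: 30 − 27 = 3 days remain.
Then December (31), January (31), February 2043 (28), March (31): 31 + 31 + 28 + 31 = 121 days.
April 1–14, 2043: 14 days.
Residual: 138 days.
Total: 3425 days.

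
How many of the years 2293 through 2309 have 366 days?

3

Years divisible by 4 in [2293, 2309]: 2296, 2300, 2304, 2308.
Of these, 2300 is divisible by 100 but not 400, so not leap.
Leap years: 4 − 1 = 3.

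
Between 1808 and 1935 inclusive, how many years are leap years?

Years divisible by 4: 1808, 1812, …, 1932 — 32 in all.
Of these, 1900 is divisible by 100 but not 400, so not leap.
Leap years: 32 − 1 = 31.

31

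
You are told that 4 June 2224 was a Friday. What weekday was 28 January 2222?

Count forward from the earlier date (January 28, 2222) to the later (June 4, 2224):
January 28, 2222 → January 28, 2223: 365 days.
January 28, 2223 → January 28, 2224: 365 days.
January 2224: 31 − 28 = 3 days remain.
Then February 2224 (29), March (31), April (30), May (31): 29 + 31 + 30 + 31 = 121 days.
June 1–4, 2224: 4 days.
Residual: 128 days.
Total: 858 days.
858 mod 7 = 4, so 4 days before Friday is Monday.

Monday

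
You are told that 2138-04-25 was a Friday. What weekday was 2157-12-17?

Saturday

Day-of-year of April 25, 2138: 115.
Day-of-year of December 17, 2157: 351.
2138 has 365 days, so 365 − 115 = 250 days remain in 2138.
Full years 2139–2156: 13 common + 5 leap = 13×365 + 5×366 = 6575 days.
Total: 250 + 6575 + 351 = 7176 days.
7176 mod 7 = 1, so 1 day after Friday is Saturday.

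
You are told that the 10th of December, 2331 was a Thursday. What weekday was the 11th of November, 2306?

Count forward from the earlier date (November 11, 2306) to the later (December 10, 2331):
From November 11, 2306 to November 11, 2331: 25 years, of which 6 contain a Feb 29 — 19×365 + 6×366 = 9131 days.
November 2331: 30 − 11 = 19 days remain.
December 1–10, 2331: 10 days.
Residual: 29 days.
Total: 9160 days.
9160 mod 7 = 4, so 4 days before Thursday is Sunday.

Sunday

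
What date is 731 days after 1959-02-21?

1961-02-21

Count 731 days after February 21, 1959:
February 1959: 28 − 21 = 7 days remain (1959 is not a leap year, so February has 28 days).
Then 23 full months totalling 703 days.
February 1–21, 1961: 21 days (1961 is not a leap year).
Total: 7 + 703 + 21 = 731 days.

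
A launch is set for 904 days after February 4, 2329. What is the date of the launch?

July 28, 2331

Count 904 days after February 4, 2329:
February 4, 2329 → February 4, 2330: 365 days.
February 4, 2330 → February 4, 2331: 365 days.
February 2331: 28 − 4 = 24 days remain (2331 is not a leap year, so February has 28 days).
Then March (31), April (30), May (31), June (30): 31 + 30 + 31 + 30 = 122 days.
July 1–28, 2331: 28 days.
Residual: 174 days.
Total: 904 days.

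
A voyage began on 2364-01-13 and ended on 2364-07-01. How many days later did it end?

170

January 2364: 31 − 13 = 18 days remain.
Then February 2364 (29), March (31), April (30), May (31), June (30): 29 + 31 + 30 + 31 + 30 = 151 days.
July 1, 2364: 1 day.
Total: 18 + 151 + 1 = 170 days.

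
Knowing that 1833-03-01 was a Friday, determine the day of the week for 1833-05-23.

Thursday

March 1833: 31 − 1 = 30 days remain.
Then April (30): 30 days.
May 1–23, 1833: 23 days.
Total: 30 + 30 + 23 = 83 days.
83 mod 7 = 6, so 6 days after Friday is Thursday.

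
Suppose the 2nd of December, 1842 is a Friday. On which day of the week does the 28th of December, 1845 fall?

Sunday

Day-of-year of December 2, 1842: 336.
Day-of-year of December 28, 1845: 362.
1842 has 365 days, so 365 − 336 = 29 days remain in 1842.
Full years: 1843: 365; 1844: 366. Sum = 731.
Total: 29 + 731 + 362 = 1122 days.
1122 mod 7 = 2, so 2 days after Friday is Sunday.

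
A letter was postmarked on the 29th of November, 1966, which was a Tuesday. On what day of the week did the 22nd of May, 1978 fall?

Monday

Day-of-year of November 29, 1966: 333.
Day-of-year of May 22, 1978: 142.
1966 has 365 days, so 365 − 333 = 32 days remain in 1966.
Full years 1967–1977: 8 common + 3 leap = 8×365 + 3×366 = 4018 days.
Total: 32 + 4018 + 142 = 4192 days.
4192 mod 7 = 6, so 6 days after Tuesday is Monday.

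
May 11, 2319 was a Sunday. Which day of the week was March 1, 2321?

Tuesday

May 11, 2319 → May 11, 2320: 366 days (2320 is a leap year).
May 2320: 31 − 11 = 20 days remain.
Then 9 full months totalling 273 days.
March 1, 2321: 1 day.
Residual: 294 days.
Total: 660 days.
660 mod 7 = 2, so 2 days after Sunday is Tuesday.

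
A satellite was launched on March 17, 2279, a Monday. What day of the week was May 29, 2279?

Thursday

March 2279: 31 − 17 = 14 days remain.
Then April (30): 30 days.
May 1–29, 2279: 29 days.
Total: 14 + 30 + 29 = 73 days.
73 mod 7 = 3, so 3 days after Monday is Thursday.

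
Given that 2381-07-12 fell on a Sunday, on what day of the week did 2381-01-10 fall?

Count forward from the earlier date (January 10, 2381) to the later (July 12, 2381):
January 2381: 31 − 10 = 21 days remain.
Then February 2381 (28), March (31), April (30), May (31), June (30): 28 + 31 + 30 + 31 + 30 = 150 days.
July 1–12, 2381: 12 days.
Total: 21 + 150 + 12 = 183 days.
183 mod 7 = 1, so 1 day before Sunday is Saturday.

Saturday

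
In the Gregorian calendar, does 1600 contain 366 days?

1600 is a leap year (divisible by 400).

Yes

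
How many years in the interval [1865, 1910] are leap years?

10

Years divisible by 4 in [1865, 1910]: 1868, 1872, 1876, 1880, 1884, 1888, 1892, 1896, 1900, 1904, 1908.
Of these, 1900 is divisible by 100 but not 400, so not leap.
Leap years: 11 − 1 = 10.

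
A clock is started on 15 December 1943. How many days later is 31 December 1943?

Within December 1943: 31 − 15 = 16 days.

16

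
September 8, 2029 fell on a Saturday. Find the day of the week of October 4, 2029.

Thursday

September 2029: 30 − 8 = 22 days remain.
October 1–4, 2029: 4 days.
Total: 22 + 4 = 26 days.
26 mod 7 = 5, so 5 days after Saturday is Thursday.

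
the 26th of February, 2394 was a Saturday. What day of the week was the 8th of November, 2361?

Wednesday

Count forward from the earlier date (November 8, 2361) to the later (February 26, 2394):
From November 8, 2361 to November 8, 2393: 32 years, of which 8 contain a Feb 29 — 24×365 + 8×366 = 11688 days.
November 2393: 30 − 8 = 22 days remain.
Then December (31), January (31): 31 + 31 = 62 days.
February 1–26, 2394: 26 days (2394 is not a leap year).
Residual: 110 days.
Total: 11798 days.
11798 mod 7 = 3, so 3 days before Saturday is Wednesday.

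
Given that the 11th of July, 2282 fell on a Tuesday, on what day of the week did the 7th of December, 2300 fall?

Friday

From July 11, 2282 to July 11, 2300: 18 years, of which 4 contain a Feb 29 — 14×365 + 4×366 = 6574 days.
(2300 is not a leap year (divisible by 100 but not 400).)
July 2300: 31 − 11 = 20 days remain.
Then August (31), September (30), October (31), November (30): 31 + 30 + 31 + 30 = 122 days.
December 1–7, 2300: 7 days.
Residual: 149 days.
Total: 6723 days.
6723 mod 7 = 3, so 3 days after Tuesday is Friday.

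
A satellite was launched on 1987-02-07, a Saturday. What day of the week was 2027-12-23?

Day-of-year of February 7, 1987: 38.
Day-of-year of December 23, 2027: 357.
1987 has 365 days, so 365 − 38 = 327 days remain in 1987.
Full years 1988–2026: 29 common + 10 leap = 29×365 + 10×366 = 14245 days.
Total: 327 + 14245 + 357 = 14929 days.
14929 mod 7 = 5, so 5 days after Saturday is Thursday.

Thursday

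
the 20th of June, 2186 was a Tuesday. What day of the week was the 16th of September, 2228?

From June 20, 2186 to June 20, 2228: 42 years, of which 10 contain a Feb 29 — 32×365 + 10×366 = 15340 days.
(2200 is not a leap year (divisible by 100 but not 400).)
June 2228: 30 − 20 = 10 days remain.
Then July (31), August (31): 31 + 31 = 62 days.
September 1–16, 2228: 16 days.
Residual: 88 days.
Total: 15428 days.
15428 is a multiple of 7, so the 16th of September, 2228 falls on the same weekday: Tuesday.

Tuesday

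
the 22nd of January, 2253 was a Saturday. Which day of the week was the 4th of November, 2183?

Count forward from the earlier date (November 4, 2183) to the later (January 22, 2253):
Day-of-year of November 4, 2183: 308.
Day-of-year of January 22, 2253: 22.
2183 has 365 days, so 365 − 308 = 57 days remain in 2183.
Full years 2184–2252: 52 common + 17 leap = 52×365 + 17×366 = 25202 days.
Total: 57 + 25202 + 22 = 25281 days.
25281 mod 7 = 4, so 4 days before Saturday is Tuesday.

Tuesday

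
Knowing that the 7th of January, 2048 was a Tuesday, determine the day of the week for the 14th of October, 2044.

Friday

Count forward from the earlier date (October 14, 2044) to the later (January 7, 2048):
Day-of-year of October 14, 2044: 288.
Day-of-year of January 7, 2048: 7.
2044 has 366 days, so 366 − 288 = 78 days remain in 2044.
Full years: 2045: 365; 2046: 365; 2047: 365. Sum = 1095.
Total: 78 + 1095 + 7 = 1180 days.
1180 mod 7 = 4, so 4 days before Tuesday is Friday.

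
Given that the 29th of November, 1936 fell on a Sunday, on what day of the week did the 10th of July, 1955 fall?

From November 29, 1936 to November 29, 1954: 18 years, of which 4 contain a Feb 29 — 14×365 + 4×366 = 6574 days.
November 1954: 30 − 29 = 1 day remains.
Then December (31), January (31), February 1955 (28), March (31), April (30), May (31), June (30): 31 + 31 + 28 + 31 + 30 + 31 + 30 = 212 days.
July 1–10, 1955: 10 days.
Residual: 223 days.
Total: 6797 days.
6797 is a multiple of 7, so the 10th of July, 1955 falls on the same weekday: Sunday.

Sunday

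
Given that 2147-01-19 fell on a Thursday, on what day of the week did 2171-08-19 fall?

Day-of-year of January 19, 2147: 19.
Day-of-year of August 19, 2171: 231.
2147 has 365 days, so 365 − 19 = 346 days remain in 2147.
Full years 2148–2170: 17 common + 6 leap = 17×365 + 6×366 = 8401 days.
Total: 346 + 8401 + 231 = 8978 days.
8978 mod 7 = 4, so 4 days after Thursday is Monday.

Monday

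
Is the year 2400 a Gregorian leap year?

2400 is a leap year (divisible by 400).

Yes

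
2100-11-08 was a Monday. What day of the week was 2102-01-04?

November 2100: 30 − 8 = 22 days remain.
Then 13 full months totalling 396 days.
January 1–4, 2102: 4 days.
Total: 22 + 396 + 4 = 422 days.
422 mod 7 = 2, so 2 days after Monday is Wednesday.

Wednesday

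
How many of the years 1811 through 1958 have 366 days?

36

Years divisible by 4: 1812, 1816, …, 1956 — 37 in all.
Of these, 1900 is divisible by 100 but not 400, so not leap.
Leap years: 37 − 1 = 36.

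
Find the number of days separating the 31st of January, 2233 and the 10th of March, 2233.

38

January 2233: 31 − 31 = 0 days remain.
Then February 2233 (28): 28 days.
March 1–10, 2233: 10 days.
Total: 0 + 28 + 10 = 38 days.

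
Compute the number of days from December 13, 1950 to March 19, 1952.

462

December 13, 1950 → December 13, 1951: 365 days.
December 1951: 31 − 13 = 18 days remain.
Then January (31), February 1952 (29): 31 + 29 = 60 days.
March 1–19, 1952: 19 days.
Residual: 97 days.
Total: 462 days.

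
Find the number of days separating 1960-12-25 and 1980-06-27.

Day-of-year of December 25, 1960: 360.
Day-of-year of June 27, 1980: 179.
1960 has 366 days, so 366 − 360 = 6 days remain in 1960.
Full years 1961–1979: 15 common + 4 leap = 15×365 + 4×366 = 6939 days.
Total: 6 + 6939 + 179 = 7124 days.

7124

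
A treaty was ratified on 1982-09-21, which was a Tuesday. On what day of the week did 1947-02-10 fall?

Count forward from the earlier date (February 10, 1947) to the later (September 21, 1982):
From February 10, 1947 to February 10, 1982: 35 years, of which 9 contain a Feb 29 — 26×365 + 9×366 = 12784 days.
February 1982: 28 − 10 = 18 days remain (1982 is not a leap year, so February has 28 days).
Then March (31), April (30), May (31), June (30), July (31), August (31): 31 + 30 + 31 + 30 + 31 + 31 = 184 days.
September 1–21, 1982: 21 days.
Residual: 223 days.
Total: 13007 days.
13007 mod 7 = 1, so 1 day before Tuesday is Monday.

Monday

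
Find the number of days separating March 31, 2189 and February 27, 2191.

698

Day-of-year of March 31, 2189: 90.
Day-of-year of February 27, 2191: 58.
2189 has 365 days, so 365 − 90 = 275 days remain in 2189.
Full years: 2190: 365. Sum = 365.
Total: 275 + 365 + 58 = 698 days.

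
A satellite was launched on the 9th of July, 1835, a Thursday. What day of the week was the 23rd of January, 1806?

Thursday

Count forward from the earlier date (January 23, 1806) to the later (July 9, 1835):
From January 23, 1806 to January 23, 1835: 29 years, of which 7 contain a Feb 29 — 22×365 + 7×366 = 10592 days.
January 1835: 31 − 23 = 8 days remain.
Then February 1835 (28), March (31), April (30), May (31), June (30): 28 + 31 + 30 + 31 + 30 = 150 days.
July 1–9, 1835: 9 days.
Residual: 167 days.
Total: 10759 days.
10759 is a multiple of 7, so the 23rd of January, 1806 falls on the same weekday: Thursday.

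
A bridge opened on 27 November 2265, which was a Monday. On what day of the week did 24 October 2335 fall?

From November 27, 2265 to November 27, 2334: 69 years, of which 16 contain a Feb 29 — 53×365 + 16×366 = 25201 days.
(2300 is not a leap year (divisible by 100 but not 400).)
November 2334: 30 − 27 = 3 days remain.
Then 10 full months totalling 304 days.
October 1–24, 2335: 24 days.
Residual: 331 days.
Total: 25532 days.
25532 mod 7 = 3, so 3 days after Monday is Thursday.

Thursday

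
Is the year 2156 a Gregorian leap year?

Yes

2156 is a leap year.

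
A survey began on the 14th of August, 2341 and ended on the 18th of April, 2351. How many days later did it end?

Day-of-year of August 14, 2341: 226.
Day-of-year of April 18, 2351: 108.
2341 has 365 days, so 365 − 226 = 139 days remain in 2341.
Full years 2342–2350: 7 common + 2 leap = 7×365 + 2×366 = 3287 days.
Total: 139 + 3287 + 108 = 3534 days.

3534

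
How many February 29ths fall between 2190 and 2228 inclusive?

9

Years divisible by 4 in [2190, 2228]: 2192, 2196, 2200, 2204, 2208, 2212, 2216, 2220, 2224, 2228.
Of these, 2200 is divisible by 100 but not 400, so not leap.
Leap years: 10 − 1 = 9.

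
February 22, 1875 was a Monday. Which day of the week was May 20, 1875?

February 1875: 28 − 22 = 6 days remain (1875 is not a leap year, so February has 28 days).
Then March (31), April (30): 31 + 30 = 61 days.
May 1–20, 1875: 20 days.
Total: 6 + 61 + 20 = 87 days.
87 mod 7 = 3, so 3 days after Monday is Thursday.

Thursday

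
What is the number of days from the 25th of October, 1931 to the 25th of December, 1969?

13941

Day-of-year of October 25, 1931: 298.
Day-of-year of December 25, 1969: 359.
1931 has 365 days, so 365 − 298 = 67 days remain in 1931.
Full years 1932–1968: 27 common + 10 leap = 27×365 + 10×366 = 13515 days.
Total: 67 + 13515 + 359 = 13941 days.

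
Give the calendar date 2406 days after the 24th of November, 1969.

the 26th of June, 1976

Count 2406 days after November 24, 1969:
November 24, 1969 → November 24, 1970: 365 days.
November 24, 1970 → November 24, 1971: 365 days.
November 24, 1971 → November 24, 1972: 366 days (1972 is a leap year).
November 24, 1972 → November 24, 1973: 365 days.
November 24, 1973 → November 24, 1974: 365 days.
November 24, 1974 → November 24, 1975: 365 days.
November 1975: 30 − 24 = 6 days remain.
Then December (31), January (31), February 1976 (29), March (31), April (30), May (31): 31 + 31 + 29 + 31 + 30 + 31 = 183 days.
June 1–26, 1976: 26 days.
Residual: 215 days.
Total: 2406 days.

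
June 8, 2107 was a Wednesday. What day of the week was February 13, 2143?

Day-of-year of June 8, 2107: 159.
Day-of-year of February 13, 2143: 44.
2107 has 365 days, so 365 − 159 = 206 days remain in 2107.
Full years 2108–2142: 26 common + 9 leap = 26×365 + 9×366 = 12784 days.
Total: 206 + 12784 + 44 = 13034 days.
13034 is a multiple of 7, so February 13, 2143 falls on the same weekday: Wednesday.

Wednesday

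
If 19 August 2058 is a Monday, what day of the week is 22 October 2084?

Day-of-year of August 19, 2058: 231.
Day-of-year of October 22, 2084: 296.
2058 has 365 days, so 365 − 231 = 134 days remain in 2058.
Full years 2059–2083: 19 common + 6 leap = 19×365 + 6×366 = 9131 days.
Total: 134 + 9131 + 296 = 9561 days.
9561 mod 7 = 6, so 6 days after Monday is Sunday.

Sunday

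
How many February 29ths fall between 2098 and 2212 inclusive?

27

Years divisible by 4: 2100, 2104, …, 2212 — 29 in all.
Of these, 2100, 2200 are divisible by 100 but not 400, so not leap.
Leap years: 29 − 2 = 27.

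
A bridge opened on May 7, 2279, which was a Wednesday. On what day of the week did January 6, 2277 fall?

Saturday

Count forward from the earlier date (January 6, 2277) to the later (May 7, 2279):
Day-of-year of January 6, 2277: 6.
Day-of-year of May 7, 2279: 127.
2277 has 365 days, so 365 − 6 = 359 days remain in 2277.
Full years: 2278: 365. Sum = 365.
Total: 359 + 365 + 127 = 851 days.
851 mod 7 = 4, so 4 days before Wednesday is Saturday.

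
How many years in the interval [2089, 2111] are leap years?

4

Years divisible by 4 in [2089, 2111]: 2092, 2096, 2100, 2104, 2108.
Of these, 2100 is divisible by 100 but not 400, so not leap.
Leap years: 5 − 1 = 4.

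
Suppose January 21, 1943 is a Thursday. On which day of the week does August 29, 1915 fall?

Count forward from the earlier date (August 29, 1915) to the later (January 21, 1943):
Day-of-year of August 29, 1915: 241.
Day-of-year of January 21, 1943: 21.
1915 has 365 days, so 365 − 241 = 124 days remain in 1915.
Full years 1916–1942: 20 common + 7 leap = 20×365 + 7×366 = 9862 days.
Total: 124 + 9862 + 21 = 10007 days.
10007 mod 7 = 4, so 4 days before Thursday is Sunday.

Sunday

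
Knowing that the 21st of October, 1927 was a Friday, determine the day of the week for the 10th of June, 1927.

Friday

Count forward from the earlier date (June 10, 1927) to the later (October 21, 1927):
June 1927: 30 − 10 = 20 days remain.
Then July (31), August (31), September (30): 31 + 31 + 30 = 92 days.
October 1–21, 1927: 21 days.
Total: 20 + 92 + 21 = 133 days.
133 is a multiple of 7, so the 10th of June, 1927 falls on the same weekday: Friday.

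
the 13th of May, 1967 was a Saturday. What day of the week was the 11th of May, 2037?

Monday

Day-of-year of May 13, 1967: 133.
Day-of-year of May 11, 2037: 131.
1967 has 365 days, so 365 − 133 = 232 days remain in 1967.
Full years 1968–2036: 51 common + 18 leap = 51×365 + 18×366 = 25203 days.
Total: 232 + 25203 + 131 = 25566 days.
25566 mod 7 = 2, so 2 days after Saturday is Monday.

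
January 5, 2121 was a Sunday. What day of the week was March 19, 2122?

Thursday

January 2121: 31 − 5 = 26 days remain.
Then 13 full months totalling 393 days.
March 1–19, 2122: 19 days.
Total: 26 + 393 + 19 = 438 days.
438 mod 7 = 4, so 4 days after Sunday is Thursday.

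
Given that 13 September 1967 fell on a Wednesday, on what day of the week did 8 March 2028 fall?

Wednesday

Day-of-year of September 13, 1967: 256.
Day-of-year of March 8, 2028: 68.
1967 has 365 days, so 365 − 256 = 109 days remain in 1967.
Full years 1968–2027: 45 common + 15 leap = 45×365 + 15×366 = 21915 days.
Total: 109 + 21915 + 68 = 22092 days.
22092 is a multiple of 7, so 8 March 2028 falls on the same weekday: Wednesday.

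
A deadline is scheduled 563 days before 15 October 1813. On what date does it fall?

31 March 1812

Count 563 days before October 15, 1813:
Day-of-year of March 31, 1812: 91.
Day-of-year of October 15, 1813: 288.
1812 has 366 days, so 366 − 91 = 275 days remain in 1812.
Total: 275 + 288 = 563 days.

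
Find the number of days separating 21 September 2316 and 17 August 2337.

7635

Day-of-year of September 21, 2316: 265.
Day-of-year of August 17, 2337: 229.
2316 has 366 days, so 366 − 265 = 101 days remain in 2316.
Full years 2317–2336: 15 common + 5 leap = 15×365 + 5×366 = 7305 days.
Total: 101 + 7305 + 229 = 7635 days.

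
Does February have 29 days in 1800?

No

1800 is not a leap year (divisible by 100 but not 400).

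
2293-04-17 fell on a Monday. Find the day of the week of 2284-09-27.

Saturday

Count forward from the earlier date (September 27, 2284) to the later (April 17, 2293):
Day-of-year of September 27, 2284: 271.
Day-of-year of April 17, 2293: 107.
2284 has 366 days, so 366 − 271 = 95 days remain in 2284.
Full years 2285–2292: 6 common + 2 leap = 6×365 + 2×366 = 2922 days.
Total: 95 + 2922 + 107 = 3124 days.
3124 mod 7 = 2, so 2 days before Monday is Saturday.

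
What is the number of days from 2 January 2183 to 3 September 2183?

January 2183: 31 − 2 = 29 days remain.
Then February 2183 (28), March (31), April (30), May (31), June (30), July (31), August (31): 28 + 31 + 30 + 31 + 30 + 31 + 31 = 212 days.
September 1–3, 2183: 3 days.
Total: 29 + 212 + 3 = 244 days.

244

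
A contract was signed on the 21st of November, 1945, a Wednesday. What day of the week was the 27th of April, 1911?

Thursday

Count forward from the earlier date (April 27, 1911) to the later (November 21, 1945):
Day-of-year of April 27, 1911: 117.
Day-of-year of November 21, 1945: 325.
1911 has 365 days, so 365 − 117 = 248 days remain in 1911.
Full years 1912–1944: 24 common + 9 leap = 24×365 + 9×366 = 12054 days.
Total: 248 + 12054 + 325 = 12627 days.
12627 mod 7 = 6, so 6 days before Wednesday is Thursday.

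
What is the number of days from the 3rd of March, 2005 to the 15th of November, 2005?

257

March 2005: 31 − 3 = 28 days remain.
Then April (30), May (31), June (30), July (31), August (31), September (30), October (31): 30 + 31 + 30 + 31 + 31 + 30 + 31 = 214 days.
November 1–15, 2005: 15 days.
Total: 28 + 214 + 15 = 257 days.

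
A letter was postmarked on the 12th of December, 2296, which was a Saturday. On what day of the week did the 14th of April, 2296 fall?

Tuesday

Count forward from the earlier date (April 14, 2296) to the later (December 12, 2296):
April 2296: 30 − 14 = 16 days remain.
Then May (31), June (30), July (31), August (31), September (30), October (31), November (30): 31 + 30 + 31 + 31 + 30 + 31 + 30 = 214 days.
December 1–12, 2296: 12 days.
Total: 16 + 214 + 12 = 242 days.
242 mod 7 = 4, so 4 days before Saturday is Tuesday.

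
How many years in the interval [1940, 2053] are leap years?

Years divisible by 4: 1940, 1944, …, 2052 — 29 in all.
2000 is divisible by 400, so still leap.
No century exceptions apply. Count: 29.

29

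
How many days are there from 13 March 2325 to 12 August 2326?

517

March 2325: 31 − 13 = 18 days remain.
Then 16 full months totalling 487 days.
August 1–12, 2326: 12 days.
Total: 18 + 487 + 12 = 517 days.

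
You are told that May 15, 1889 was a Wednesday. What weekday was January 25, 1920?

Day-of-year of May 15, 1889: 135.
Day-of-year of January 25, 1920: 25.
1889 has 365 days, so 365 − 135 = 230 days remain in 1889.
Full years 1890–1919: 24 common + 6 leap = 24×365 + 6×366 = 10956 days.
Total: 230 + 10956 + 25 = 11211 days.
11211 mod 7 = 4, so 4 days after Wednesday is Sunday.

Sunday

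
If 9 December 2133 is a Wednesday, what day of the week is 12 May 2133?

Tuesday

Count forward from the earlier date (May 12, 2133) to the later (December 9, 2133):
May 2133: 31 − 12 = 19 days remain.
Then June (30), July (31), August (31), September (30), October (31), November (30): 30 + 31 + 31 + 30 + 31 + 30 = 183 days.
December 1–9, 2133: 9 days.
Total: 19 + 183 + 9 = 211 days.
211 mod 7 = 1, so 1 day before Wednesday is Tuesday.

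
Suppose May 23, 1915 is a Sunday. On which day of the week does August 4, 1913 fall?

Monday

Count forward from the earlier date (August 4, 1913) to the later (May 23, 1915):
August 1913: 31 − 4 = 27 days remain.
Then 20 full months totalling 607 days.
May 1–23, 1915: 23 days.
Total: 27 + 607 + 23 = 657 days.
657 mod 7 = 6, so 6 days before Sunday is Monday.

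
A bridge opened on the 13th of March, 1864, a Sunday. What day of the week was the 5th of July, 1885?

From March 13, 1864 to March 13, 1885: 21 years, of which 5 contain a Feb 29 — 16×365 + 5×366 = 7670 days.
March 1885: 31 − 13 = 18 days remain.
Then April (30), May (31), June (30): 30 + 31 + 30 = 91 days.
July 1–5, 1885: 5 days.
Residual: 114 days.
Total: 7784 days.
7784 is a multiple of 7, so the 5th of July, 1885 falls on the same weekday: Sunday.

Sunday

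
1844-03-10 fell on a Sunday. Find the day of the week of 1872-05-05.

Sunday

Day-of-year of March 10, 1844: 70.
Day-of-year of May 5, 1872: 126.
1844 has 366 days, so 366 − 70 = 296 days remain in 1844.
Full years 1845–1871: 21 common + 6 leap = 21×365 + 6×366 = 9861 days.
Total: 296 + 9861 + 126 = 10283 days.
10283 is a multiple of 7, so 1872-05-05 falls on the same weekday: Sunday.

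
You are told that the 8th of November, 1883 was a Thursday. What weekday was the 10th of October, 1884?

Friday

November 1883: 30 − 8 = 22 days remain.
Then 10 full months totalling 305 days.
October 1–10, 1884: 10 days.
Total: 22 + 305 + 10 = 337 days.
337 mod 7 = 1, so 1 day after Thursday is Friday.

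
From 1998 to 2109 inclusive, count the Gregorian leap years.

27

Years divisible by 4: 2000, 2004, …, 2108 — 28 in all.
Of these, 2100 is divisible by 100 but not 400, so not leap.
2000 is divisible by 400, so still leap.
Leap years: 28 − 1 = 27.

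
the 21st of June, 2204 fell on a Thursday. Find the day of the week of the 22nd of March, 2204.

Thursday

Count forward from the earlier date (March 22, 2204) to the later (June 21, 2204):
March 2204: 31 − 22 = 9 days remain.
Then April (30), May (31): 30 + 31 = 61 days.
June 1–21, 2204: 21 days.
Total: 9 + 61 + 21 = 91 days.
91 is a multiple of 7, so the 22nd of March, 2204 falls on the same weekday: Thursday.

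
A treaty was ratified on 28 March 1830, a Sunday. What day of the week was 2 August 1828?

Count forward from the earlier date (August 2, 1828) to the later (March 28, 1830):
Day-of-year of August 2, 1828: 215.
Day-of-year of March 28, 1830: 87.
1828 has 366 days, so 366 − 215 = 151 days remain in 1828.
Full years: 1829: 365. Sum = 365.
Total: 151 + 365 + 87 = 603 days.
603 mod 7 = 1, so 1 day before Sunday is Saturday.

Saturday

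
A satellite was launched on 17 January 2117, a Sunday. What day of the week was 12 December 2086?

Count forward from the earlier date (December 12, 2086) to the later (January 17, 2117):
From December 12, 2086 to December 12, 2116: 30 years, of which 7 contain a Feb 29 — 23×365 + 7×366 = 10957 days.
(2100 is not a leap year (divisible by 100 but not 400).)
December 2116: 31 − 12 = 19 days remain.
January 1–17, 2117: 17 days.
Residual: 36 days.
Total: 10993 days.
10993 mod 7 = 3, so 3 days before Sunday is Thursday.

Thursday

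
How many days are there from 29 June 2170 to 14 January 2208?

13712

From June 29, 2170 to June 29, 2207: 37 years, of which 8 contain a Feb 29 — 29×365 + 8×366 = 13513 days.
(2200 is not a leap year (divisible by 100 but not 400).)
June 2207: 30 − 29 = 1 day remains.
Then July (31), August (31), September (30), October (31), November (30), December (31): 31 + 31 + 30 + 31 + 30 + 31 = 184 days.
January 1–14, 2208: 14 days.
Residual: 199 days.
Total: 13712 days.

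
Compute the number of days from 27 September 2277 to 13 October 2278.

September 27, 2277 → September 27, 2278: 365 days.
September 2278: 30 − 27 = 3 days remain.
October 1–13, 2278: 13 days.
Residual: 16 days.
Total: 381 days.

381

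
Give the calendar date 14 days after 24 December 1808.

7 January 1809

Count 14 days after December 24, 1808:
December 1808: 31 − 24 = 7 days remain.
January 1–7, 1809: 7 days.
Total: 7 + 7 = 14 days.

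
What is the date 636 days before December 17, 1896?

March 22, 1895

Count 636 days before December 17, 1896:
March 22, 1895 → March 22, 1896: 366 days (1896 is a leap year).
March 1896: 31 − 22 = 9 days remain.
Then April (30), May (31), June (30), July (31), August (31), September (30), October (31), November (30): 30 + 31 + 30 + 31 + 31 + 30 + 31 + 30 = 244 days.
December 1–17, 1896: 17 days.
Residual: 270 days.
Total: 636 days.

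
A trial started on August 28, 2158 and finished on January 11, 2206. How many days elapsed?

17302

From August 28, 2158 to August 28, 2205: 47 years, of which 11 contain a Feb 29 — 36×365 + 11×366 = 17166 days.
(2200 is not a leap year (divisible by 100 but not 400).)
August 2205: 31 − 28 = 3 days remain.
Then September (30), October (31), November (30), December (31): 30 + 31 + 30 + 31 = 122 days.
January 1–11, 2206: 11 days.
Residual: 136 days.
Total: 17302 days.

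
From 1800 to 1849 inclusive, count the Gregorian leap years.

Years divisible by 4: 1800, 1804, …, 1848 — 13 in all.
Of these, 1800 is divisible by 100 but not 400, so not leap.
Leap years: 13 − 1 = 12.

12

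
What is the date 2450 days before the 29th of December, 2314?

the 14th of April, 2308

Count 2450 days before December 29, 2314:
April 14, 2308 → April 14, 2309: 365 days.
April 14, 2309 → April 14, 2310: 365 days.
April 14, 2310 → April 14, 2311: 365 days.
April 14, 2311 → April 14, 2312: 366 days (2312 is a leap year).
April 14, 2312 → April 14, 2313: 365 days.
April 14, 2313 → April 14, 2314: 365 days.
April 2314: 30 − 14 = 16 days remain.
Then May (31), June (30), July (31), August (31), September (30), October (31), November (30): 31 + 30 + 31 + 31 + 30 + 31 + 30 = 214 days.
December 1–29, 2314: 29 days.
Residual: 259 days.
Total: 2450 days.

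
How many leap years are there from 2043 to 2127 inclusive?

Years divisible by 4: 2044, 2048, …, 2124 — 21 in all.
Of these, 2100 is divisible by 100 but not 400, so not leap.
Leap years: 21 − 1 = 20.

20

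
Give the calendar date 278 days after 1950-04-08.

1951-01-11

Count 278 days after April 8, 1950:
April 1950: 30 − 8 = 22 days remain.
Then May (31), June (30), July (31), August (31), September (30), October (31), November (30), December (31): 31 + 30 + 31 + 31 + 30 + 31 + 30 + 31 = 245 days.
January 1–11, 1951: 11 days.
Residual: 278 days.
Total: 278 days.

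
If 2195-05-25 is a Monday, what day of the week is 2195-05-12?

Count forward from the earlier date (May 12, 2195) to the later (May 25, 2195):
Within May 2195: 25 − 12 = 13 days.
13 mod 7 = 6, so 6 days before Monday is Tuesday.

Tuesday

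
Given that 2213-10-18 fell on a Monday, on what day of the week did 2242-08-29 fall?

Monday

Day-of-year of October 18, 2213: 291.
Day-of-year of August 29, 2242: 241.
2213 has 365 days, so 365 − 291 = 74 days remain in 2213.
Full years 2214–2241: 21 common + 7 leap = 21×365 + 7×366 = 10227 days.
Total: 74 + 10227 + 241 = 10542 days.
10542 is a multiple of 7, so 2242-08-29 falls on the same weekday: Monday.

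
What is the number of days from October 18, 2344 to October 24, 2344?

6

Within October 2344: 24 − 18 = 6 days.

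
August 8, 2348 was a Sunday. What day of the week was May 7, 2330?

Count forward from the earlier date (May 7, 2330) to the later (August 8, 2348):
From May 7, 2330 to May 7, 2348: 18 years, of which 5 contain a Feb 29 — 13×365 + 5×366 = 6575 days.
May 2348: 31 − 7 = 24 days remain.
Then June (30), July (31): 30 + 31 = 61 days.
August 1–8, 2348: 8 days.
Residual: 93 days.
Total: 6668 days.
6668 mod 7 = 4, so 4 days before Sunday is Wednesday.

Wednesday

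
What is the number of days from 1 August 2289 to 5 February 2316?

9683

Day-of-year of August 1, 2289: 213.
Day-of-year of February 5, 2316: 36.
2289 has 365 days, so 365 − 213 = 152 days remain in 2289.
Full years 2290–2315: 21 common + 5 leap = 21×365 + 5×366 = 9495 days.
Total: 152 + 9495 + 36 = 9683 days.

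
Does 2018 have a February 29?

No

2018 is not a leap year.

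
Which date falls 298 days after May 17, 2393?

March 11, 2394

Count 298 days after May 17, 2393:
May 2393: 31 − 17 = 14 days remain.
Then 9 full months totalling 273 days.
March 1–11, 2394: 11 days.
Residual: 298 days.
Total: 298 days.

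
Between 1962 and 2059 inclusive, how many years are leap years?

Years divisible by 4: 1964, 1968, …, 2056 — 24 in all.
2000 is divisible by 400, so still leap.
No century exceptions apply. Count: 24.

24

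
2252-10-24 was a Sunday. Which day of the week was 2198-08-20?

Count forward from the earlier date (August 20, 2198) to the later (October 24, 2252):
From August 20, 2198 to August 20, 2252: 54 years, of which 13 contain a Feb 29 — 41×365 + 13×366 = 19723 days.
(2200 is not a leap year (divisible by 100 but not 400).)
August 2252: 31 − 20 = 11 days remain.
Then September (30): 30 days.
October 1–24, 2252: 24 days.
Residual: 65 days.
Total: 19788 days.
19788 mod 7 = 6, so 6 days before Sunday is Monday.

Monday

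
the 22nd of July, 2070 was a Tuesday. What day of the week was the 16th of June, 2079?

Friday

From July 22, 2070 to July 22, 2078: 8 years, of which 2 contain a Feb 29 — 6×365 + 2×366 = 2922 days.
July 2078: 31 − 22 = 9 days remain.
Then 10 full months totalling 304 days.
June 1–16, 2079: 16 days.
Residual: 329 days.
Total: 3251 days.
3251 mod 7 = 3, so 3 days after Tuesday is Friday.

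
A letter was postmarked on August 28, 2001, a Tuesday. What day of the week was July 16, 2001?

Count forward from the earlier date (July 16, 2001) to the later (August 28, 2001):
July 2001: 31 − 16 = 15 days remain.
August 1–28, 2001: 28 days.
Total: 15 + 28 = 43 days.
43 mod 7 = 1, so 1 day before Tuesday is Monday.

Monday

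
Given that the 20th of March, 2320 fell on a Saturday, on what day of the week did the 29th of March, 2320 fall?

Within March 2320: 29 − 20 = 9 days.
9 mod 7 = 2, so 2 days after Saturday is Monday.

Monday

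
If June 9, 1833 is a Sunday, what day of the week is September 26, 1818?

Saturday

Count forward from the earlier date (September 26, 1818) to the later (June 9, 1833):
Day-of-year of September 26, 1818: 269.
Day-of-year of June 9, 1833: 160.
1818 has 365 days, so 365 − 269 = 96 days remain in 1818.
Full years 1819–1832: 10 common + 4 leap = 10×365 + 4×366 = 5114 days.
Total: 96 + 5114 + 160 = 5370 days.
5370 mod 7 = 1, so 1 day before Sunday is Saturday.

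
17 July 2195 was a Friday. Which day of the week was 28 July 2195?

Within July 2195: 28 − 17 = 11 days.
11 mod 7 = 4, so 4 days after Friday is Tuesday.

Tuesday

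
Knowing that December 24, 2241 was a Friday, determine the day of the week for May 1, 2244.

Day-of-year of December 24, 2241: 358.
Day-of-year of May 1, 2244: 122.
2241 has 365 days, so 365 − 358 = 7 days remain in 2241.
Full years: 2242: 365; 2243: 365. Sum = 730.
Total: 7 + 730 + 122 = 859 days.
859 mod 7 = 5, so 5 days after Friday is Wednesday.

Wednesday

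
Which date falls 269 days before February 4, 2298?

May 11, 2297

Count 269 days before February 4, 2298:
May 2297: 31 − 11 = 20 days remain.
Then June (30), July (31), August (31), September (30), October (31), November (30), December (31), January (31): 30 + 31 + 31 + 30 + 31 + 30 + 31 + 31 = 245 days.
February 1–4, 2298: 4 days (2298 is not a leap year).
Residual: 269 days.
Total: 269 days.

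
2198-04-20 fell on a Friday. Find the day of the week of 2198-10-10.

April 2198: 30 − 20 = 10 days remain.
Then May (31), June (30), July (31), August (31), September (30): 31 + 30 + 31 + 31 + 30 = 153 days.
October 1–10, 2198: 10 days.
Total: 10 + 153 + 10 = 173 days.
173 mod 7 = 5, so 5 days after Friday is Wednesday.

Wednesday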